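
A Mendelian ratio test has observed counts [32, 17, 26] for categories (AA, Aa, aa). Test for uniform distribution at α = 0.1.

Expected = 25 each. χ² = Σ(O-E)²/E = 4.56. df = 2, critical value = 4.605. Fail to reject H₀.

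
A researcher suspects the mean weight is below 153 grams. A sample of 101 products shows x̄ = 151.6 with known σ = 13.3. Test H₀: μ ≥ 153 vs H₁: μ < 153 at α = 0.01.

z = -1.058. Critical value: -2.33. Fail to reject H₀.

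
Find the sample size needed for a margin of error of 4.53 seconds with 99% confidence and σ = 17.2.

n = (z*σ/E)² = (2.576×17.2/4.53)² = 95.7 → n = 96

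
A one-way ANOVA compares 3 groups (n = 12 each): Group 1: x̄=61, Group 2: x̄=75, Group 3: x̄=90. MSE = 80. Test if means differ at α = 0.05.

Grand mean = 75.33. SS_between = 5048.0, MS_between = 2524.0. F = 31.55, F_crit ≈ 3.285. Reject H₀.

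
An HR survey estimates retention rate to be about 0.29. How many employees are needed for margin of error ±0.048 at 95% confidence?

n = z²p(1-p)/E² = 1.96²×0.29×0.71/0.048² = 343.3 → n = 344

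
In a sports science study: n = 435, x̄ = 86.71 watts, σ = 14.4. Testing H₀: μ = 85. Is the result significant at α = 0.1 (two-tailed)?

z = (86.71 - 85)/(14.4/√435) = 2.477. Since |z| > 1.645, significant at α = 0.1.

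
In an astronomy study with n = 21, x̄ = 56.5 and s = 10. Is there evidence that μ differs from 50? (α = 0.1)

t = (x̄ - μ₀)/(s/√n) = (56.5 - 50)/(10/√21) = 2.979. df = 20, critical t = ±1.725. Reject H₀.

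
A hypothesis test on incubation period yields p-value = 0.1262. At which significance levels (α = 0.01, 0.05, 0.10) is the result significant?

p = 0.1262. Not significant at any of the given levels.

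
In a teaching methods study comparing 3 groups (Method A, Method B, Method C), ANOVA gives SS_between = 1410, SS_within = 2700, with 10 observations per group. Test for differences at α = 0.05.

df_between = 2, df_within = 27. F = MS_between/MS_within = 705.0/100.0 = 7.05. F_crit ≈ 3.354. Reject H₀. At least one mean differs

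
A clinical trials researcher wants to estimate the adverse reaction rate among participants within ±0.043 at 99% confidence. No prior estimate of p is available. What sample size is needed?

Conservative approach: use p = 0.5 (maximizes p(1-p) = 0.25). n = z²(0.25)/E² = 2.576²×0.25/0.043² = 897.2 → n = 898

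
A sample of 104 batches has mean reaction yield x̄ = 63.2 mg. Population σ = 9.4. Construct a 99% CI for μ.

CI = x̄ ± z*(σ/√n) = 63.2 ± 2.576(9.4/√104) = 63.2 ± 2.37 = (60.83, 65.57)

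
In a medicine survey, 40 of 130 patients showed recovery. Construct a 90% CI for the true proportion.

p̂ = 0.308. CI = p̂ ± z*√(p̂(1-p̂)/n) = (0.241, 0.374)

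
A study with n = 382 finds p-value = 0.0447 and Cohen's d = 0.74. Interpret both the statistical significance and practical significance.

Statistically significant (p = 0.0447 < 0.05). Cohen's d = 0.74 indicates a medium effect size. Both statistical and practical significance should be considered.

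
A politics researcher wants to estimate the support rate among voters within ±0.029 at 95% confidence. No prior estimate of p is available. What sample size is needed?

Conservative approach: use p = 0.5 (maximizes p(1-p) = 0.25). n = z²(0.25)/E² = 1.96²×0.25/0.029² = 1142.0 → n = 1142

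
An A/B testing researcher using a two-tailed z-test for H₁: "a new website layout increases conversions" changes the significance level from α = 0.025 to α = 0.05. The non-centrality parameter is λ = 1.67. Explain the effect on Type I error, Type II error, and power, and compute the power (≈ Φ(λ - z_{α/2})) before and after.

Increasing α from 0.025 to 0.05:
• Type I error rate increases (α is the Type I rate by definition).
• Critical value moves from z_{α/2} = 2.241 to 1.96, so power = Φ(λ - z_{α/2}) goes from Φ(1.67 - 2.241) = 0.284 to Φ(1.67 - 1.96) = 0.386.
• Type II error rate β = 1 - power therefore decreases (0.716 → 0.614).
Appropriate when false negatives are costly — here, discarding a layout that would have improved conversions — lost revenue.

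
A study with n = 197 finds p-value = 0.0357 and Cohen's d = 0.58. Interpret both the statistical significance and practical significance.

Statistically significant (p = 0.0357 < 0.05). Cohen's d = 0.58 indicates a medium effect size. Both statistical and practical significance should be considered.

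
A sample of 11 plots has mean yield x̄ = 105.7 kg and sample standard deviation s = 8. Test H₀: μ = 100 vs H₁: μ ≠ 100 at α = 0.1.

t = (x̄ - μ₀)/(s/√n) = (105.7 - 100)/(8/√11) = 2.363. df = 10, critical t = ±1.812. Reject H₀.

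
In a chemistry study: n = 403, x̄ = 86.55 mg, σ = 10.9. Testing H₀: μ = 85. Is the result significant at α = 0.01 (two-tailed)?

z = (86.55 - 85)/(10.9/√403) = 2.855. Since |z| > 2.576, significant at α = 0.01.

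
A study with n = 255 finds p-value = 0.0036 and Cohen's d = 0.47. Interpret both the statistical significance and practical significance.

Statistically significant (p = 0.0036 < 0.05). Cohen's d = 0.47 indicates a small effect size. Both statistical and practical significance should be considered.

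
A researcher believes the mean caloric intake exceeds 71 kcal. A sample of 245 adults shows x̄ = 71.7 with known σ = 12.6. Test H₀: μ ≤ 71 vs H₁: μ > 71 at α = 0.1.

z = 0.87. Critical value: 1.28. Fail to reject H₀.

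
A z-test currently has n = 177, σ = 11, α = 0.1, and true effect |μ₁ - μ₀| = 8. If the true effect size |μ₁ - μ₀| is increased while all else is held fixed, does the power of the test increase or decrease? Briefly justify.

Power increases: a larger true effect increases the non-centrality λ = |μ₁ - μ₀|/(σ/√n).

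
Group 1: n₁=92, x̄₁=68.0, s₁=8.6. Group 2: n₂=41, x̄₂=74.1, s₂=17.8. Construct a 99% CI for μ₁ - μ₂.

Difference = -6.1. SE = √(8.6²/92 + 17.8²/41) = 2.921. CI = (-13.62, 1.42)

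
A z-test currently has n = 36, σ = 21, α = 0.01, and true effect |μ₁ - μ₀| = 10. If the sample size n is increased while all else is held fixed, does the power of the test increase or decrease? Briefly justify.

Power increases: a larger n shrinks the standard error σ/√n, moving the sampling distribution under H₁ further from the critical value.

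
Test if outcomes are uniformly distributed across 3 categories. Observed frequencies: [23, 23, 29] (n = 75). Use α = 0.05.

Expected = 25 each. χ² = Σ(O-E)²/E = 0.96. df = 2, critical value = 5.991. Fail to reject H₀.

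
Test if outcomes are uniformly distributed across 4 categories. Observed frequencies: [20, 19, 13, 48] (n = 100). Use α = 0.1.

Expected = 25 each. χ² = Σ(O-E)²/E = 29.36. df = 3, critical value = 6.251. Reject H₀.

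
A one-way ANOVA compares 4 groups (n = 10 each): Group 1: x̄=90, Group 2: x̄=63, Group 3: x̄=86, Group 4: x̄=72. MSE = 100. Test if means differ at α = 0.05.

Grand mean = 77.75. SS_between = 4687.5, MS_between = 1562.5. F = 15.625, F_crit ≈ 2.866. Reject H₀.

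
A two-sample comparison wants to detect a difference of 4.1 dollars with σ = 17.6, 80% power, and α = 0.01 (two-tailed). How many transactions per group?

n per group = 2(z_α/2 + z_β)²σ²/d² = 2×(2.576 + 0.84)²×17.6²/4.1² = 430.1 → n = 431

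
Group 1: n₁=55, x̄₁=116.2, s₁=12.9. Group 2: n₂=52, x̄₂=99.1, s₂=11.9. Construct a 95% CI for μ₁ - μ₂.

Difference = 17.1. SE = √(12.9²/55 + 11.9²/52) = 2.398. CI = (12.4, 21.8)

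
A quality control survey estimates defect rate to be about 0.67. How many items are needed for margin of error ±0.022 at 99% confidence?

n = z²p(1-p)/E² = 2.576²×0.67×0.33/0.022² = 3031.3 → n = 3032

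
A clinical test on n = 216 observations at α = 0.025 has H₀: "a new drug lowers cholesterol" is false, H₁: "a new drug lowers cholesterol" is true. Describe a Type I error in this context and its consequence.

Type I error: rejecting H₀ when it is true — concluding that a new drug lowers cholesterol when in fact it is not. Consequence: approving an ineffective drug — patients take a useless medication and may skip effective alternatives.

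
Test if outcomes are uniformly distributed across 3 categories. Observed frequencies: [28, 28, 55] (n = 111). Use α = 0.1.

Expected = 37 each. χ² = Σ(O-E)²/E = 13.135. df = 2, critical value = 4.605. Reject H₀.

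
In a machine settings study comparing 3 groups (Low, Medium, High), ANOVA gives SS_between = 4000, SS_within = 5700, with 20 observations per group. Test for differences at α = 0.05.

df_between = 2, df_within = 57. F = MS_between/MS_within = 2000.0/100.0 = 20.0. F_crit ≈ 3.159. Reject H₀. At least one mean differs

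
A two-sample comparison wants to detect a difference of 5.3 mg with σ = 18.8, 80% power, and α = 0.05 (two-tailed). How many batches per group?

n per group = 2(z_α/2 + z_β)²σ²/d² = 2×(1.96 + 0.84)²×18.8²/5.3² = 197.3 → n = 198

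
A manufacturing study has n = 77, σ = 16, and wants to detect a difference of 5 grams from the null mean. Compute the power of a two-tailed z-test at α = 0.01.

SE = σ/√n = 16/√77 = 1.823. Non-centrality λ = d/SE = 5/1.823 = 2.742. Power ≈ Φ(λ - z_{α/2}) = Φ(2.742 - 2.576) = Φ(0.166) = 0.566.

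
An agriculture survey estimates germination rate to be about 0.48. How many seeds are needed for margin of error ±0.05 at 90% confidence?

n = z²p(1-p)/E² = 1.645²×0.48×0.52/0.05² = 270.2 → n = 271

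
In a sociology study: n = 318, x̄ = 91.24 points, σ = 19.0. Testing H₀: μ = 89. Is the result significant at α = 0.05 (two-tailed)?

z = (91.24 - 89)/(19.0/√318) = 2.102. Since |z| > 1.96, significant at α = 0.05.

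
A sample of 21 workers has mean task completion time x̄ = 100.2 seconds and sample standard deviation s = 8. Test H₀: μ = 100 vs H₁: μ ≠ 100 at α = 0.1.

t = (x̄ - μ₀)/(s/√n) = (100.2 - 100)/(8/√21) = 0.115. df = 20, critical t = ±1.725. Fail to reject H₀.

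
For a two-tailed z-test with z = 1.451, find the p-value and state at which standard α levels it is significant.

p = 2·P(Z > |1.451|) = 2·(1 - Φ(1.451)) ≈ 0.1468. Not significant at any standard level.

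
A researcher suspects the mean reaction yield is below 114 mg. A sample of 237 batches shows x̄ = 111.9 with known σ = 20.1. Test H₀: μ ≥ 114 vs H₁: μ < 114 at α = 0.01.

z = -1.608. Critical value: -2.33. Fail to reject H₀.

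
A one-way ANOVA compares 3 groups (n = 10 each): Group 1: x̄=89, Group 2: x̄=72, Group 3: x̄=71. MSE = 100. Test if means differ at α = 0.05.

Grand mean = 77.33. SS_between = 2046.67, MS_between = 1023.33. F = 10.233, F_crit ≈ 3.354. Reject H₀.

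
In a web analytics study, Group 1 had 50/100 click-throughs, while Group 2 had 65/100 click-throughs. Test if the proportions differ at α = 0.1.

p̂₁ = 0.5, p̂₂ = 0.65, pooled p̂ = 0.575. z = -2.146. Critical: ±1.645. Reject H₀.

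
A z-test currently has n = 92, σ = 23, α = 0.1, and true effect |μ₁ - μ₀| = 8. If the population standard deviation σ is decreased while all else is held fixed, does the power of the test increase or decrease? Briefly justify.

Power increases: a smaller σ shrinks the standard error σ/√n, moving the sampling distribution under H₁ further from the critical value.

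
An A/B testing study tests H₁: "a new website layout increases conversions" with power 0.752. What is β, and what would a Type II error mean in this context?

β = 1 - power = 1 - 0.752 = 0.248. A Type II error is failing to reject H₀ when H₀ is false (false negative) — here, failing to conclude that a new website layout increases conversions when in fact it is true. Consequence: discarding a layout that would have improved conversions — lost revenue.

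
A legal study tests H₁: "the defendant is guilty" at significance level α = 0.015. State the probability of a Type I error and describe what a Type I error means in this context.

P(Type I error) = α = 0.015. A Type I error is rejecting H₀ when H₀ is actually true (false positive) — here, concluding that the defendant is guilty when in fact this is not the case. Consequence: convicting an innocent person.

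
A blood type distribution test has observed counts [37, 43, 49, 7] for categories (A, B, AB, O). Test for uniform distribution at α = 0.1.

Expected = 34 each. χ² = Σ(O-E)²/E = 30.706. df = 3, critical value = 6.251. Reject H₀.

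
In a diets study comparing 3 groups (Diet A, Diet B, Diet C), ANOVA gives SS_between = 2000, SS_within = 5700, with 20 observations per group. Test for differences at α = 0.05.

df_between = 2, df_within = 57. F = MS_between/MS_within = 1000.0/100.0 = 10.0. F_crit ≈ 3.159. Reject H₀. At least one mean differs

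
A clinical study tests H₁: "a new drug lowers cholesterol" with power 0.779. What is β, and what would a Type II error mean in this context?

β = 1 - power = 1 - 0.779 = 0.221. A Type II error is failing to reject H₀ when H₀ is false (false negative) — here, failing to conclude that a new drug lowers cholesterol when in fact it is true. Consequence: shelving an effective drug — patients miss out on a treatment that would have helped.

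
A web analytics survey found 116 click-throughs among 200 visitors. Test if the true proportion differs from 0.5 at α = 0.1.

p̂ = 0.58, p₀ = 0.5. z = (p̂ - p₀)/√(p₀(1-p₀)/n) = 2.263. Critical: ±1.645. Reject H₀.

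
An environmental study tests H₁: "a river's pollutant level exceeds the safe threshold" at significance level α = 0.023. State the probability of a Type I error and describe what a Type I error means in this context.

P(Type I error) = α = 0.023. A Type I error is rejecting H₀ when H₀ is actually true (false positive) — here, concluding that a river's pollutant level exceeds the safe threshold when in fact this is not the case. Consequence: shutting down a compliant factory unnecessarily.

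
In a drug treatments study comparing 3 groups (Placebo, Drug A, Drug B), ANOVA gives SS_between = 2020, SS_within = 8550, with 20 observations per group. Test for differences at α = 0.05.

df_between = 2, df_within = 57. F = MS_between/MS_within = 1010.0/150.0 = 6.733. F_crit ≈ 3.159. Reject H₀. At least one mean differs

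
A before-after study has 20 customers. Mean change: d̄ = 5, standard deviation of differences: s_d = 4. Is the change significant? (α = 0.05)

t = d̄/(s_d/√n) = 5/(4/√20) = 5.59. df = 19, critical t = ±2.093. Reject H₀.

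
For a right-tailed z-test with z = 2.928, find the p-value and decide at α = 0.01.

p = P(Z > 2.928) = 1 - Φ(2.928) ≈ 0.0017. Since p < 0.01, reject H₀ (significant) at α = 0.01.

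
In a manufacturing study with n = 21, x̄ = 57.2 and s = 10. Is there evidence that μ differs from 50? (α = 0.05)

t = (x̄ - μ₀)/(s/√n) = (57.2 - 50)/(10/√21) = 3.299. df = 20, critical t = ±2.086. Reject H₀.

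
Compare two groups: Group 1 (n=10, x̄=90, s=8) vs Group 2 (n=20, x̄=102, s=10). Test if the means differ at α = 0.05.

Pooled sp = 9.4. t = -3.295, df = 28. Critical t = ±2.048. Reject H₀.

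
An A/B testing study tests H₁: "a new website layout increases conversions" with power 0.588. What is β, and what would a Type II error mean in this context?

β = 1 - power = 1 - 0.588 = 0.412. A Type II error is failing to reject H₀ when H₀ is false (false negative) — here, failing to conclude that a new website layout increases conversions when in fact it is true. Consequence: discarding a layout that would have improved conversions — lost revenue.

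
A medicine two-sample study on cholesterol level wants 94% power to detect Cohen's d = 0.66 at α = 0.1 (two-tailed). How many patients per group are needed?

z_{α/2} = 1.645, z_β = Φ⁻¹(0.94) = 1.555. For medium effect (d = 0.66): n per group = 2(z_{α/2} + z_β)²/d² = 2(1.645 + 1.555)²/0.66² = 47.02 → 48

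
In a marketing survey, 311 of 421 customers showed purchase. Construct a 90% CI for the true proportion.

p̂ = 0.739. CI = p̂ ± z*√(p̂(1-p̂)/n) = (0.703, 0.774)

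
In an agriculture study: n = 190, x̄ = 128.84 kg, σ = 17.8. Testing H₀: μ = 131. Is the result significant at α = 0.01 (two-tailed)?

z = (128.84 - 131)/(17.8/√190) = -1.673. Since |z| ≤ 2.576, not significant at α = 0.01.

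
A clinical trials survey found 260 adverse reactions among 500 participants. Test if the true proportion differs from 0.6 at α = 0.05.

p̂ = 0.52, p₀ = 0.6. z = (p̂ - p₀)/√(p₀(1-p₀)/n) = -3.651. Critical: ±1.96. Reject H₀.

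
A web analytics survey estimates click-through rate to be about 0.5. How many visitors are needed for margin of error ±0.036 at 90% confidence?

n = z²p(1-p)/E² = 1.645²×0.5×0.5/0.036² = 522.0 → n = 522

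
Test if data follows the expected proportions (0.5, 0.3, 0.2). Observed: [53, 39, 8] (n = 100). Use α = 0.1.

Expected: [50.0, 30.0, 20.0]. χ² = 10.08. df = 2, critical = 4.605. Reject H₀.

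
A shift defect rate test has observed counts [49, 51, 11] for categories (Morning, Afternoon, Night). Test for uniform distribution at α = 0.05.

Expected = 37 each. χ² = Σ(O-E)²/E = 27.459. df = 2, critical value = 5.991. Reject H₀.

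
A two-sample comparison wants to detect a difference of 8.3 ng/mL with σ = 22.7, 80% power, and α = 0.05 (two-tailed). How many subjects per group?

n per group = 2(z_α/2 + z_β)²σ²/d² = 2×(1.96 + 0.84)²×22.7²/8.3² = 117.3 → n = 118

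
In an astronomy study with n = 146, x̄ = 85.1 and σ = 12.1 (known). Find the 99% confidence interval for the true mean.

CI = x̄ ± z*(σ/√n) = 85.1 ± 2.576(12.1/√146) = 85.1 ± 2.58 = (82.52, 87.68)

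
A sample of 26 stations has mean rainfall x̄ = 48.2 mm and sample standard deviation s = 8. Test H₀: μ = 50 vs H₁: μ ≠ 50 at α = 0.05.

t = (x̄ - μ₀)/(s/√n) = (48.2 - 50)/(8/√26) = -1.147. df = 25, critical t = ±2.06. Fail to reject H₀.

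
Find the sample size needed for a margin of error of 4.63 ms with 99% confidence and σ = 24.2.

n = (z*σ/E)² = (2.576×24.2/4.63)² = 181.3 → n = 182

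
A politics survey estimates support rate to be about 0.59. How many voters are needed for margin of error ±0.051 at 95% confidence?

n = z²p(1-p)/E² = 1.96²×0.59×0.41/0.051² = 357.3 → n = 358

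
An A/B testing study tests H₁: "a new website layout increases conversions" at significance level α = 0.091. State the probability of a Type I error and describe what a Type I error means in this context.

P(Type I error) = α = 0.091. A Type I error is rejecting H₀ when H₀ is actually true (false positive) — here, concluding that a new website layout increases conversions when in fact this is not the case. Consequence: rolling out a layout that doesn't actually help — wasted engineering effort.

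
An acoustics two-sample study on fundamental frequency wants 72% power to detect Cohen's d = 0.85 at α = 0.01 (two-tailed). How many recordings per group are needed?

z_{α/2} = 2.576, z_β = Φ⁻¹(0.72) = 0.583. For large effect (d = 0.85): n per group = 2(z_{α/2} + z_β)²/d² = 2(2.576 + 0.583)²/0.85² = 27.6 → 28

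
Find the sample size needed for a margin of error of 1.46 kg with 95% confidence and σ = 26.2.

n = (z*σ/E)² = (1.96×26.2/1.46)² = 1237.1 → n = 1238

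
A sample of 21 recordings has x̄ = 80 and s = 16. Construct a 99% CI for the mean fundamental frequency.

CI = x̄ ± t*(s/√n) = 80 ± 2.845(16/√21) = (70.07, 89.93)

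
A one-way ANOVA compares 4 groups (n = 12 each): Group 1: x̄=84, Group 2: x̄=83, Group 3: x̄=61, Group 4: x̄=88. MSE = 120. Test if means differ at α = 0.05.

Grand mean = 79.0. SS_between = 5352.0, MS_between = 1784.0. F = 14.867, F_crit ≈ 2.816. Reject H₀.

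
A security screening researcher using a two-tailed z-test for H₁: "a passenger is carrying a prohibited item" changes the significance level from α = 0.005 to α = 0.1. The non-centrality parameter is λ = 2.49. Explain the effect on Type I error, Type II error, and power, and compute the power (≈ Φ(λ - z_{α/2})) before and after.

Increasing α from 0.005 to 0.1:
• Type I error rate increases (α is the Type I rate by definition).
• Critical value moves from z_{α/2} = 2.807 to 1.645, so power = Φ(λ - z_{α/2}) goes from Φ(2.49 - 2.807) = 0.376 to Φ(2.49 - 1.645) = 0.801.
• Type II error rate β = 1 - power therefore decreases (0.624 → 0.199).
Appropriate when false negatives are costly — here, letting a prohibited item through — security breach.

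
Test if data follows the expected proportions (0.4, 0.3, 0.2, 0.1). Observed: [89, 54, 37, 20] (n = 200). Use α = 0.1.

Expected: [80.0, 60.0, 40.0, 20.0]. χ² = 1.837. df = 3, critical = 6.251. Fail to reject H₀.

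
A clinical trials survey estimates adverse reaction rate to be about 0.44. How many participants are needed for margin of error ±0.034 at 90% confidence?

n = z²p(1-p)/E² = 1.645²×0.44×0.56/0.034² = 576.8 → n = 577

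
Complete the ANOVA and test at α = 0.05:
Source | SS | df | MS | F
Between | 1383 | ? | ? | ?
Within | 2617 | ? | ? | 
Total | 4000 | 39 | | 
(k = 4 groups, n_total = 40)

df_between = 3, df_within = 36. MS_between = 461.0, MS_within = 72.69. F = 6.342, F_crit ≈ 2.866. Reject H₀.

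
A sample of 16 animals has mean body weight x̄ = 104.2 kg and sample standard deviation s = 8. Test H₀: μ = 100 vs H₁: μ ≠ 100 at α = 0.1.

t = (x̄ - μ₀)/(s/√n) = (104.2 - 100)/(8/√16) = 2.1. df = 15, critical t = ±1.753. Reject H₀.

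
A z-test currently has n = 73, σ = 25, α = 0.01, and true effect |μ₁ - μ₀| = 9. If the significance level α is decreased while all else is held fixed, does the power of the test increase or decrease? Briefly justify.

Power decreases: a smaller α raises the critical value, so less of the H₁ sampling distribution falls in the rejection region.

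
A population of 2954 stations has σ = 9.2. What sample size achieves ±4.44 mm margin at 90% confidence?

Without FPC: n₀ = (1.645×9.2/4.44)² = 11.618. With FPC: n = n₀N/(n₀+N-1) = 11.6 → n = 12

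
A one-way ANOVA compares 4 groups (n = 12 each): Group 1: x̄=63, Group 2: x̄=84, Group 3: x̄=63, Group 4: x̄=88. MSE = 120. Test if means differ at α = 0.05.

Grand mean = 74.5. SS_between = 6444.0, MS_between = 2148.0. F = 17.9, F_crit ≈ 2.816. Reject H₀.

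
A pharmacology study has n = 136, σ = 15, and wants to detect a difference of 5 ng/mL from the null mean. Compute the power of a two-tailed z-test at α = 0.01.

SE = σ/√n = 15/√136 = 1.286. Non-centrality λ = d/SE = 5/1.286 = 3.887. Power ≈ Φ(λ - z_{α/2}) = Φ(3.887 - 2.576) = Φ(1.311) = 0.905.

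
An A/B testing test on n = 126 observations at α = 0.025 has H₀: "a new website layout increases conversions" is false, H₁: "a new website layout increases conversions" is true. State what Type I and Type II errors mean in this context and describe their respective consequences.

Type I (false positive): concluding that a new website layout increases conversions when it is not — rolling out a layout that doesn't actually help — wasted engineering effort. Type II (false negative): failing to conclude that a new website layout increases conversions when it is — discarding a layout that would have improved conversions — lost revenue. Which is costlier depends on domain priorities and is a judgement call rather than a statistical fact.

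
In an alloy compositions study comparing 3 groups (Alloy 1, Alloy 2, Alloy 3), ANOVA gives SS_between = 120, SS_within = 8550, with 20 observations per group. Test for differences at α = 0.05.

df_between = 2, df_within = 57. F = MS_between/MS_within = 60.0/150.0 = 0.4. F_crit ≈ 3.159. Fail to reject H₀.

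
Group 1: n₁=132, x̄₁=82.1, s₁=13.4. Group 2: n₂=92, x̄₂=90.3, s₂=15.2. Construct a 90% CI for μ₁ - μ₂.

Difference = -8.2. SE = √(13.4²/132 + 15.2²/92) = 1.968. CI = (-11.44, -4.96)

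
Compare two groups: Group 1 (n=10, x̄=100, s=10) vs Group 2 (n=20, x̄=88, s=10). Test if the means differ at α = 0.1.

Pooled sp = 10.0. t = 3.098, df = 28. Critical t = ±1.701. Reject H₀.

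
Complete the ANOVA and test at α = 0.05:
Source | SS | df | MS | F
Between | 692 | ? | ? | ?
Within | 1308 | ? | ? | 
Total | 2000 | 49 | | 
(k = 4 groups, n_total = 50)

df_between = 3, df_within = 46. MS_between = 230.67, MS_within = 28.43. F = 8.112, F_crit ≈ 2.807. Reject H₀.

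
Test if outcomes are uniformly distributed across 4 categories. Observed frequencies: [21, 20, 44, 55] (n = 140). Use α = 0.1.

Expected = 35 each. χ² = Σ(O-E)²/E = 25.771. df = 3, critical value = 6.251. Reject H₀.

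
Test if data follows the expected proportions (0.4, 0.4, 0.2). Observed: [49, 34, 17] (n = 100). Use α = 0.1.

Expected: [40.0, 40.0, 20.0]. χ² = 3.375. df = 2, critical = 4.605. Fail to reject H₀.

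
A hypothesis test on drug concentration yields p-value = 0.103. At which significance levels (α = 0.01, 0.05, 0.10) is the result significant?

p = 0.103. Not significant at any of the given levels.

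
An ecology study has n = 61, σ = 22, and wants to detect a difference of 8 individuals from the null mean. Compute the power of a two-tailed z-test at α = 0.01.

SE = σ/√n = 22/√61 = 2.817. Non-centrality λ = d/SE = 8/2.817 = 2.84. Power ≈ Φ(λ - z_{α/2}) = Φ(2.84 - 2.576) = Φ(0.264) = 0.604.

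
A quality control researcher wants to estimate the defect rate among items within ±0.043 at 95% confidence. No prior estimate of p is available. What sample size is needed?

Conservative approach: use p = 0.5 (maximizes p(1-p) = 0.25). n = z²(0.25)/E² = 1.96²×0.25/0.043² = 519.4 → n = 520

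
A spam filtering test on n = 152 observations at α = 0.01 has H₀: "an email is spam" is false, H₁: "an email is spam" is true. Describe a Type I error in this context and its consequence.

Type I error: rejecting H₀ when it is true — concluding that an email is spam when in fact it is not. Consequence: a legitimate email is sent to the spam folder and the user misses it.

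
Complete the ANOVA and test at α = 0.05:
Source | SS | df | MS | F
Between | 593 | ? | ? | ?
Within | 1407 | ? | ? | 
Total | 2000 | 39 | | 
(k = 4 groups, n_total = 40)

df_between = 3, df_within = 36. MS_between = 197.67, MS_within = 39.08. F = 5.058, F_crit ≈ 2.866. Reject H₀.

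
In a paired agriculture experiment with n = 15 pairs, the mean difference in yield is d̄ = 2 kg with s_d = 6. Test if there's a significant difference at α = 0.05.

t = d̄/(s_d/√n) = 2/(6/√15) = 1.291. df = 14, critical t = ±2.145. Fail to reject H₀.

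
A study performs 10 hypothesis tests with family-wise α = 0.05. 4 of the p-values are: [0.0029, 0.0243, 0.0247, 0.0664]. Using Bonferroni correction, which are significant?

Bonferroni α = 0.05/10 = 0.005. Significant p-values: [0.0029]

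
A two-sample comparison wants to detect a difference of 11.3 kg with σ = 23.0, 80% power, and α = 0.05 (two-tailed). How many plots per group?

n per group = 2(z_α/2 + z_β)²σ²/d² = 2×(1.96 + 0.84)²×23.0²/11.3² = 65.0 → n = 65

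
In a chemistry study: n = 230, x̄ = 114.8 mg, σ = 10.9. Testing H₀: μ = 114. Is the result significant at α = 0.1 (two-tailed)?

z = (114.8 - 114)/(10.9/√230) = 1.113. Since |z| ≤ 1.645, not significant at α = 0.1.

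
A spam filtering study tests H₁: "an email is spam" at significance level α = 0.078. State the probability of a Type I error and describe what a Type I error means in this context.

P(Type I error) = α = 0.078. A Type I error is rejecting H₀ when H₀ is actually true (false positive) — here, concluding that an email is spam when in fact this is not the case. Consequence: a legitimate email is sent to the spam folder and the user misses it.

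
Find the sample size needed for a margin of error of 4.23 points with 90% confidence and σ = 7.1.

n = (z*σ/E)² = (1.645×7.1/4.23)² = 7.6 → n = 8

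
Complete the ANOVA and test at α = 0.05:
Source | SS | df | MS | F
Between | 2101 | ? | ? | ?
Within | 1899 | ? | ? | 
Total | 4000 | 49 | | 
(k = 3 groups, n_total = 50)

df_between = 2, df_within = 47. MS_between = 1050.5, MS_within = 40.4. F = 26.0, F_crit ≈ 3.195. Reject H₀.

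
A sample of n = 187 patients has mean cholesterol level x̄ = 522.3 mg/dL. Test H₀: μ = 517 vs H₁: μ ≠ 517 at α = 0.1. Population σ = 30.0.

z = (x̄ - μ₀)/(σ/√n) = (522.3 - 517)/(30.0/√187) = 2.416. Critical value: ±1.645. Since |2.416| > 1.645, Reject H₀.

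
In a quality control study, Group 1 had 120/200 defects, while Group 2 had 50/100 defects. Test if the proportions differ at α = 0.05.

p̂₁ = 0.6, p̂₂ = 0.5, pooled p̂ = 0.567. z = 1.648. Critical: ±1.96. Fail to reject H₀.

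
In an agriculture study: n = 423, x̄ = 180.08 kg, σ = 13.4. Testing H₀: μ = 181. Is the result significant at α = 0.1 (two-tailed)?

z = (180.08 - 181)/(13.4/√423) = -1.412. Since |z| ≤ 1.645, not significant at α = 0.1.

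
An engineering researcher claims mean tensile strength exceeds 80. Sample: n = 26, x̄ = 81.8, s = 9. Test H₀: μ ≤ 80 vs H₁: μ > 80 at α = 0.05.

t = (81.8 - 80)/(9/√26) = 1.02, df = 25. Critical t = 1.708. Fail to reject H₀.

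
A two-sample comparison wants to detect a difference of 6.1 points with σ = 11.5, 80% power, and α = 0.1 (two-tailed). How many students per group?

n per group = 2(z_α/2 + z_β)²σ²/d² = 2×(1.645 + 0.84)²×11.5²/6.1² = 43.9 → n = 44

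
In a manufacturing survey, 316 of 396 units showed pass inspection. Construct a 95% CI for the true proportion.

p̂ = 0.798. CI = p̂ ± z*√(p̂(1-p̂)/n) = (0.758, 0.838)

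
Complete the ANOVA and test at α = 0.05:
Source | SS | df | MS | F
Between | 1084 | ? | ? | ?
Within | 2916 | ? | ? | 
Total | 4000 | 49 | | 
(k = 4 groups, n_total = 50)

df_between = 3, df_within = 46. MS_between = 361.33, MS_within = 63.39. F = 5.7, F_crit ≈ 2.807. Reject H₀.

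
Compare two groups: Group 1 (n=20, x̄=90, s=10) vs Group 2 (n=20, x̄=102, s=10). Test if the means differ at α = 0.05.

Pooled sp = 10.0. t = -3.795, df = 38. Critical t = ±2.024. Reject H₀.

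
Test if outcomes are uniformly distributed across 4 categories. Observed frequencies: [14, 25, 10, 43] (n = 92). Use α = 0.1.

Expected = 23 each. χ² = Σ(O-E)²/E = 28.435. df = 3, critical value = 6.251. Reject H₀.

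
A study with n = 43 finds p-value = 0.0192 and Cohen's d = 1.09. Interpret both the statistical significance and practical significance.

Statistically significant (p = 0.0192 < 0.05). Cohen's d = 1.09 indicates a large effect size. Both statistical and practical significance should be considered.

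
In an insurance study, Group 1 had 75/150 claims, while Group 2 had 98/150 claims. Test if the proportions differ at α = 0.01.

p̂₁ = 0.5, p̂₂ = 0.653, pooled p̂ = 0.577. z = -2.688. Critical: ±2.576. Reject H₀.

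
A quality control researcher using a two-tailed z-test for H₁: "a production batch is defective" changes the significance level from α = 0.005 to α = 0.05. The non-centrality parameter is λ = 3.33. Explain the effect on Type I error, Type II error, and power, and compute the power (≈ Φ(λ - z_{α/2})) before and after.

Increasing α from 0.005 to 0.05:
• Type I error rate increases (α is the Type I rate by definition).
• Critical value moves from z_{α/2} = 2.807 to 1.96, so power = Φ(λ - z_{α/2}) goes from Φ(3.33 - 2.807) = 0.7 to Φ(3.33 - 1.96) = 0.915.
• Type II error rate β = 1 - power therefore decreases (0.3 → 0.085).
Appropriate when false negatives are costly — here, shipping a defective batch — faulty products reach customers.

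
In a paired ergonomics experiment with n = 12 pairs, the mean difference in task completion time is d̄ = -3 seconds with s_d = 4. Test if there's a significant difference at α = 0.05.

t = d̄/(s_d/√n) = -3/(4/√12) = -2.598. df = 11, critical t = ±2.201. Reject H₀.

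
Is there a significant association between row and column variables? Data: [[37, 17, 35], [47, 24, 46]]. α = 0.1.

χ² = 0.075. df = 2, critical = 4.605. Fail to reject H₀. No evidence of dependence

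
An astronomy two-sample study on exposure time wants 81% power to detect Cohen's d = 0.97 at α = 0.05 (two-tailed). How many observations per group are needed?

z_{α/2} = 1.96, z_β = Φ⁻¹(0.81) = 0.878. For large effect (d = 0.97): n per group = 2(z_{α/2} + z_β)²/d² = 2(1.96 + 0.878)²/0.97² = 17.1 → 18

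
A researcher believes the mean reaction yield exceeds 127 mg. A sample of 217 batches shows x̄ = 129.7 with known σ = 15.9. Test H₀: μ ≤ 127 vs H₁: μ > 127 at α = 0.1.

z = 2.501. Critical value: 1.28. Reject H₀.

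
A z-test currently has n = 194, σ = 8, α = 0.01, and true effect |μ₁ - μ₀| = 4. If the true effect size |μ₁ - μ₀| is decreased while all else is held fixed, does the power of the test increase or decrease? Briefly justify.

Power decreases: a smaller true effect decreases the non-centrality λ = |μ₁ - μ₀|/(σ/√n).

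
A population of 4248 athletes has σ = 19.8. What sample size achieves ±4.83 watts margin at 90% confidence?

Without FPC: n₀ = (1.645×19.8/4.83)² = 45.474. With FPC: n = n₀N/(n₀+N-1) = 45.003 → n = 46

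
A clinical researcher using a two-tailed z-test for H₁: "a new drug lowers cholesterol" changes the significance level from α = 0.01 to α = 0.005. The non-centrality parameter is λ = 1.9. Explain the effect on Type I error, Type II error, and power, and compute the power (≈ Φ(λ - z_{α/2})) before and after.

Decreasing α from 0.01 to 0.005:
• Type I error rate decreases (α is the Type I rate by definition).
• Critical value moves from z_{α/2} = 2.576 to 2.807, so power = Φ(λ - z_{α/2}) goes from Φ(1.9 - 2.576) = 0.25 to Φ(1.9 - 2.807) = 0.182.
• Type II error rate β = 1 - power therefore increases (0.75 → 0.818).
Appropriate when false positives are costly — here, approving an ineffective drug — patients take a useless medication and may skip effective alternatives.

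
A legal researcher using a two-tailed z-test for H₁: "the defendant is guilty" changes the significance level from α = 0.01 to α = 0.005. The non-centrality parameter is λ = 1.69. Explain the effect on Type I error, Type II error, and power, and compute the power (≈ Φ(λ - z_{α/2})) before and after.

Decreasing α from 0.01 to 0.005:
• Type I error rate decreases (α is the Type I rate by definition).
• Critical value moves from z_{α/2} = 2.576 to 2.807, so power = Φ(λ - z_{α/2}) goes from Φ(1.69 - 2.576) = 0.188 to Φ(1.69 - 2.807) = 0.132.
• Type II error rate β = 1 - power therefore increases (0.812 → 0.868).
Appropriate when false positives are costly — here, convicting an innocent person.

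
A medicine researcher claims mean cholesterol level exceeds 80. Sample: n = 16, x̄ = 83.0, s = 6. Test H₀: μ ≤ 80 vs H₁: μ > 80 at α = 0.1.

t = (83.0 - 80)/(6/√16) = 2.0, df = 15. Critical t = 1.341. Reject H₀.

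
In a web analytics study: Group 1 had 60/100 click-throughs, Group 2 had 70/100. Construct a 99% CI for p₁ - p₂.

p̂₁ = 0.6, p̂₂ = 0.7. Difference = -0.1. CI = (-0.273, 0.073)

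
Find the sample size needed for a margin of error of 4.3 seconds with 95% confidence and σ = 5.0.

n = (z*σ/E)² = (1.96×5.0/4.3)² = 5.2 → n = 6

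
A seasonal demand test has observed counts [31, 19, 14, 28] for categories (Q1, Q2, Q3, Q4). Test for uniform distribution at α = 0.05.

Expected = 23 each. χ² = Σ(O-E)²/E = 8.087. df = 3, critical value = 7.815. Reject H₀.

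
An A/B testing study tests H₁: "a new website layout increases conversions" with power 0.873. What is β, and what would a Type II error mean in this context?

β = 1 - power = 1 - 0.873 = 0.127. A Type II error is failing to reject H₀ when H₀ is false (false negative) — here, failing to conclude that a new website layout increases conversions when in fact it is true. Consequence: discarding a layout that would have improved conversions — lost revenue.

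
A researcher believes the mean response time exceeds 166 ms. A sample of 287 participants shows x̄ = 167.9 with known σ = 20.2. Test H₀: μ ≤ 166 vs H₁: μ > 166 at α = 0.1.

z = 1.593. Critical value: 1.28. Reject H₀.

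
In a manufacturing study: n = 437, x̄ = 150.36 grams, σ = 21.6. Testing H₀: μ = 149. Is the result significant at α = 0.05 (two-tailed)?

z = (150.36 - 149)/(21.6/√437) = 1.316. Since |z| ≤ 1.96, not significant at α = 0.05.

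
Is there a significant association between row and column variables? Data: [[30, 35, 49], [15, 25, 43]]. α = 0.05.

χ² = 2.235. df = 2, critical = 5.991. Fail to reject H₀. No evidence of dependence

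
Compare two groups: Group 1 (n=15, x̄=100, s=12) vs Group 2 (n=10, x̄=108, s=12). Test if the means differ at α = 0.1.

Pooled sp = 12.0. t = -1.633, df = 23. Critical t = ±1.714. Fail to reject H₀.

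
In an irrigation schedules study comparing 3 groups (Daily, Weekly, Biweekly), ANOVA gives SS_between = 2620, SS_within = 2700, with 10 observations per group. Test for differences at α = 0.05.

df_between = 2, df_within = 27. F = MS_between/MS_within = 1310.0/100.0 = 13.1. F_crit ≈ 3.354. Reject H₀. At least one mean differs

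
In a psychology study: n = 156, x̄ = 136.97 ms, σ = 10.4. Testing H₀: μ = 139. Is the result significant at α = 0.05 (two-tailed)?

z = (136.97 - 139)/(10.4/√156) = -2.438. Since |z| > 1.96, significant at α = 0.05.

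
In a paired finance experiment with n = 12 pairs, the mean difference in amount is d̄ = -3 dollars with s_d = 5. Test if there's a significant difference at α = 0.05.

t = d̄/(s_d/√n) = -3/(5/√12) = -2.078. df = 11, critical t = ±2.201. Fail to reject H₀.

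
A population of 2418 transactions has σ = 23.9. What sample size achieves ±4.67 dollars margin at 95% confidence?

Without FPC: n₀ = (1.96×23.9/4.67)² = 100.618. With FPC: n = n₀N/(n₀+N-1) = 96.6 → n = 97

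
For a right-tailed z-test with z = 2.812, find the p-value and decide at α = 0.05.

p = P(Z > 2.812) = 1 - Φ(2.812) ≈ 0.0025. Since p < 0.05, reject H₀ (significant) at α = 0.05.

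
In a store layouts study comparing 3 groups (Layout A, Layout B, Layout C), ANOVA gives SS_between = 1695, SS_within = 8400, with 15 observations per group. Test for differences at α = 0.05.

df_between = 2, df_within = 42. F = MS_between/MS_within = 847.5/200.0 = 4.237. F_crit ≈ 3.22. Reject H₀. At least one mean differs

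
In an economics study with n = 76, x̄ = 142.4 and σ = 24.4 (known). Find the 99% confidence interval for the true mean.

CI = x̄ ± z*(σ/√n) = 142.4 ± 2.576(24.4/√76) = 142.4 ± 7.21 = (135.19, 149.61)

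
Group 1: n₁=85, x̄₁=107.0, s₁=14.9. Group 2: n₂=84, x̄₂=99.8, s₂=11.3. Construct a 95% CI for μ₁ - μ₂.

Difference = 7.2. SE = √(14.9²/85 + 11.3²/84) = 2.033. CI = (3.22, 11.18)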